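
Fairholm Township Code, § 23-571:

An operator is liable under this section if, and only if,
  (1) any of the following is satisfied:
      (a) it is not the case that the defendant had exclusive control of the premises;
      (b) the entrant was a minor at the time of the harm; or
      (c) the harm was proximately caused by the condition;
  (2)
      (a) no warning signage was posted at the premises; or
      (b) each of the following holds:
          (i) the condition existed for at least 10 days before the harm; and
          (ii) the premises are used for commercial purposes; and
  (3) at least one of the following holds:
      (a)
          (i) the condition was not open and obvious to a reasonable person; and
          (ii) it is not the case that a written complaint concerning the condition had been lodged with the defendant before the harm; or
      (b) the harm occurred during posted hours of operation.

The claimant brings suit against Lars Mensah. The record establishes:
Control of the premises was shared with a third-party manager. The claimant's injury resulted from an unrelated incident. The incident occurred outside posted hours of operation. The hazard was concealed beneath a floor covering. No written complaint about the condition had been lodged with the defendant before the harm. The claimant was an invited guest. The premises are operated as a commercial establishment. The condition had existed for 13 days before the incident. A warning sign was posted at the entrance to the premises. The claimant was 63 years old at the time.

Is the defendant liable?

Yes — liable.

(a) not (exclusive control) — holds.
(b) entrant a minor — fails.
(c) proximate cause — not satisfied.
(1): T OR F OR F → true.
(a) no signage posted — not met.
(i) condition ≥10 days old — satisfied.
(ii) commercial use — holds.
(b): T AND T → true.
(2): F OR T → true.
(i) not open/obvious — met.
(ii) not (complaint lodged) — met.
(a): T AND T → true.
(b) during posted hours — fails.
(3) = T OR F = true.
So Overall is satisfied (T AND T AND T).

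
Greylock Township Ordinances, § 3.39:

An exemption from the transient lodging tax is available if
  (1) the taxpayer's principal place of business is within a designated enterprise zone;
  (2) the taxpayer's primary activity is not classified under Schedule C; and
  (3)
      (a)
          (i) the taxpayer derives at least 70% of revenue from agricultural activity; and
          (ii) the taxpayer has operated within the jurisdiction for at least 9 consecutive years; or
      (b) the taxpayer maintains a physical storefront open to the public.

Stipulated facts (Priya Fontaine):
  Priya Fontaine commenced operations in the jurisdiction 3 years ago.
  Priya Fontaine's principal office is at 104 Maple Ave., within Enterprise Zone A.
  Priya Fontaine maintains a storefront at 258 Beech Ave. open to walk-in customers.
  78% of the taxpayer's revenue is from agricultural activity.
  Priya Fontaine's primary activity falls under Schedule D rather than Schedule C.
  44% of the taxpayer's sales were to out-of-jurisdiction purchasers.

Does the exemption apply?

(1) in enterprise zone — holds.
(2) not (Schedule C activity) — holds.
(i) ≥70% agricultural — holds.
(ii) ≥ 9 yrs in jurisdiction — fails.
(a) = T AND F = false.
(b) has storefront — holds.
So (3) is satisfied (F OR T).
Overall: T AND T AND T → true.

Yes — exempt.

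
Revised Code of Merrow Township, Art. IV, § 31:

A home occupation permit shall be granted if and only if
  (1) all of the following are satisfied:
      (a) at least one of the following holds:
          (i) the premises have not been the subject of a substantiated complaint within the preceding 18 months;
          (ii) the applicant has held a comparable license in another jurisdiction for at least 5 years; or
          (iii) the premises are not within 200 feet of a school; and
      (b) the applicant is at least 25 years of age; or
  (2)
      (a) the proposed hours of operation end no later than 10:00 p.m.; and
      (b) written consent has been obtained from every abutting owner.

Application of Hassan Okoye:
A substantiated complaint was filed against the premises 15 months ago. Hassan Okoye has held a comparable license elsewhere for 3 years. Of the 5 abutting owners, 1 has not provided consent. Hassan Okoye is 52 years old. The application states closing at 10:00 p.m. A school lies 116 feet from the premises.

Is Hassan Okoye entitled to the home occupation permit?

(i) no complaint in 18 mo. — not satisfied.
(ii) prior license ≥ 5 yr — not satisfied.
(iii) ≥200 ft from school — not met.
(a): F OR F OR F → false.
(b) age ≥ 25 — holds.
(1): F AND T → false.
(a) closes by 10 p.m. — satisfied.
(b) all abutters consent — not satisfied.
So (2) is not satisfied (T AND F).
Overall: F OR F → false.

No — denied.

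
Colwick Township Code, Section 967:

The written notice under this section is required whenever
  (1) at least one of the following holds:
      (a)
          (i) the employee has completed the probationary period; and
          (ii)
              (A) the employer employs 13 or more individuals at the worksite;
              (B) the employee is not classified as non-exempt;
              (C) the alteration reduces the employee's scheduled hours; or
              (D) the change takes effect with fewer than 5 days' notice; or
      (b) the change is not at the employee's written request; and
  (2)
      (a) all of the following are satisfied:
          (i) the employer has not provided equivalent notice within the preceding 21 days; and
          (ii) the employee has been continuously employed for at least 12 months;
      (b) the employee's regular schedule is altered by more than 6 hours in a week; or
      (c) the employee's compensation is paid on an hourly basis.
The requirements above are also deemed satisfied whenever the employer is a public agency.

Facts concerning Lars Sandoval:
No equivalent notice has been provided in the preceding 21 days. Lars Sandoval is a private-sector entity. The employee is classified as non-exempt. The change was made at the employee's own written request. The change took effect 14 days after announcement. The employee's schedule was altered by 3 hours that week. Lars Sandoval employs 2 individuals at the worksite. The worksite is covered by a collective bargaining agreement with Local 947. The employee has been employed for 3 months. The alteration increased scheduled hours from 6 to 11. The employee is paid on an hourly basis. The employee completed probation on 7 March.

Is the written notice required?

(i) past probation — satisfied.
(A) ≥ 13 at site — not met.
(B) not (non-exempt) — not satisfied.
(C) hours reduced — fails.
(D) < 5 days' notice — not satisfied.
(ii) = F OR F OR F OR F = false.
(a) = T AND F = false.
(b) not employee-requested — fails.
So (1) is not satisfied (F OR F).
(i) no recent notice — satisfied.
(ii) tenure ≥ 12 mo. — not satisfied.
(a) = T AND F = false.
(b) schedule shift > 6h — not satisfied.
(c) hourly-paid — met.
(2): F OR F OR T → true.
So Overall is not satisfied (F AND T).
Exception (public agency) — not satisfied.
Result: main false OR exception false → false.

No — not required.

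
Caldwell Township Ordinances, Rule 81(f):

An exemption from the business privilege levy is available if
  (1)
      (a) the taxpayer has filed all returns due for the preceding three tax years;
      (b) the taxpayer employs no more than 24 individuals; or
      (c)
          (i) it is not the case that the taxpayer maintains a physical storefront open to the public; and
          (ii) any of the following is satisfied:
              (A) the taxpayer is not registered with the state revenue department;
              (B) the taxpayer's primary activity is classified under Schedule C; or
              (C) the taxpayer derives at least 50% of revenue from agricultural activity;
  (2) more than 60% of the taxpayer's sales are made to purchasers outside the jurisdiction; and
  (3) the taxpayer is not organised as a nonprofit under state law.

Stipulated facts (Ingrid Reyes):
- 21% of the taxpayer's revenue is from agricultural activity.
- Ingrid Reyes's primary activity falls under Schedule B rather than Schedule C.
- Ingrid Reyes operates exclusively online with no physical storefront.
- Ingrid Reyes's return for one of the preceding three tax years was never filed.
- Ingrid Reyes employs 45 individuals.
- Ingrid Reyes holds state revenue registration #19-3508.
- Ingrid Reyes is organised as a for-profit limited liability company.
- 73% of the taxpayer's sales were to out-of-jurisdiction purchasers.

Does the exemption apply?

(a) returns current — not met.
(b) ≤ 24 employees — not met.
(i) not (has storefront) — satisfied.
(A) not (state-registered) — not satisfied.
(B) Schedule C activity — not met.
(C) ≥50% agricultural — fails.
(ii) = F OR F OR F = false.
(c): T AND F → false.
So (1) is not satisfied (F OR F OR F).
(2) >60% out-of-jur. sales — holds.
(3) not (nonprofit) — satisfied.
So Overall is not satisfied (F AND T AND T).

No — not exempt.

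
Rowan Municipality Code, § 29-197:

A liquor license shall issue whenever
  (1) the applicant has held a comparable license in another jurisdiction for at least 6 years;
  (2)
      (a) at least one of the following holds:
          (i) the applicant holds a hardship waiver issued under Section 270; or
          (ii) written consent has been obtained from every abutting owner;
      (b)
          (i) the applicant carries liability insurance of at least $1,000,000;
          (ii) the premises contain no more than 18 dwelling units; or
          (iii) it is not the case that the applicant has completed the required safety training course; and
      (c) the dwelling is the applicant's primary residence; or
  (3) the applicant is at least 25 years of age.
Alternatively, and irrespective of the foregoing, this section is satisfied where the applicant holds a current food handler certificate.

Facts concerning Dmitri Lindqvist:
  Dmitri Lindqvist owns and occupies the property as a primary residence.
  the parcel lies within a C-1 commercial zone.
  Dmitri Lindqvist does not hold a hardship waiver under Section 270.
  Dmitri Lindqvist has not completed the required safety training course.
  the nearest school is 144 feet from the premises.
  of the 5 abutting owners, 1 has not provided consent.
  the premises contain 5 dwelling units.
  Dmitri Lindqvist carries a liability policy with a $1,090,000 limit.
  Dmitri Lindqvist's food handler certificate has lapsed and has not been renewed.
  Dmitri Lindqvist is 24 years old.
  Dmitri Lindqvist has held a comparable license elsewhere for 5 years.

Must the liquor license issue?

(1) prior license ≥ 6 yr — not met.
(i) hardship waiver — fails.
(ii) all abutters consent — fails.
(a) = F OR F = false.
(i) insurance ≥ $1,000,000 — satisfied.
(ii) ≤ 18 units — met.
(iii) not (safety training) — met.
(b): T OR T OR T → true.
(c) primary residence — holds.
(2) = F AND T AND T = false.
(3) age ≥ 25 — not satisfied.
Overall = F OR F OR F = false.
Exception (food handler cert.) — not satisfied.
Result: main false OR exception false → false.

No — denied.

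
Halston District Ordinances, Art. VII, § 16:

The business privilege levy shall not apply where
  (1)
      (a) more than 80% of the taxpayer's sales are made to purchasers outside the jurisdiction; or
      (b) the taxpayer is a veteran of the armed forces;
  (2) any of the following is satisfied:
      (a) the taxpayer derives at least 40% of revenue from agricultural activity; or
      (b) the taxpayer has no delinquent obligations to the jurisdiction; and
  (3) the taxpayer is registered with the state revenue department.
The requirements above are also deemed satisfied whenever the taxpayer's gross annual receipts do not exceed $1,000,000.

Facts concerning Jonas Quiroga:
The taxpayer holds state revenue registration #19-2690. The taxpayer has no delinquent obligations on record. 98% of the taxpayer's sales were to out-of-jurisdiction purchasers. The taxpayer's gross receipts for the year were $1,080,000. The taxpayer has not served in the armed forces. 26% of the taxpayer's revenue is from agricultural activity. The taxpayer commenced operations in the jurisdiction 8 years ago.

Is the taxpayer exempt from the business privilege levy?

Yes — exempt.

(a) >80% out-of-jur. sales — met.
(b) veteran — not met.
(1): T OR F → true.
(a) ≥40% agricultural — not met.
(b) no delinquency — holds.
(2) = F OR T = true.
(3) state-registered — holds.
Overall: T AND T AND T → true.
Exception (receipts ≤ $1,000,000) — not satisfied.
Result: main true OR exception false → true.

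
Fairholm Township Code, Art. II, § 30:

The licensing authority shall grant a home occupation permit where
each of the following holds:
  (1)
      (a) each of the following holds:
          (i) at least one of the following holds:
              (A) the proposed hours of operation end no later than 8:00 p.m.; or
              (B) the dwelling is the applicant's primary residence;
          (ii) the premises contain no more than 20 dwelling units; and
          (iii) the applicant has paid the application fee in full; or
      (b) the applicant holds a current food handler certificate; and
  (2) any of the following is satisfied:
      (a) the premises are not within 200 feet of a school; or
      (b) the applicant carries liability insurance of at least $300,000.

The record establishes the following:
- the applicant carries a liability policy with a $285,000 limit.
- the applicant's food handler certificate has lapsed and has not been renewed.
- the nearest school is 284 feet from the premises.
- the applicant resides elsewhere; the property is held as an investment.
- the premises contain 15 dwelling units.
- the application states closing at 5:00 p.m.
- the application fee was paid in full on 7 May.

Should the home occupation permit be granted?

Yes — granted.

(A) closes by 8 p.m. — satisfied.
(B) primary residence — fails.
(i): T OR F → true.
(ii) ≤ 20 units — met.
(iii) fee paid — holds.
(a) = T AND T AND T = true.
(b) food handler cert. — fails.
So (1) is satisfied (T OR F).
(a) ≥200 ft from school — holds.
(b) insurance ≥ $300,000 — not met.
(2): T OR F → true.
So Overall is satisfied (T AND T).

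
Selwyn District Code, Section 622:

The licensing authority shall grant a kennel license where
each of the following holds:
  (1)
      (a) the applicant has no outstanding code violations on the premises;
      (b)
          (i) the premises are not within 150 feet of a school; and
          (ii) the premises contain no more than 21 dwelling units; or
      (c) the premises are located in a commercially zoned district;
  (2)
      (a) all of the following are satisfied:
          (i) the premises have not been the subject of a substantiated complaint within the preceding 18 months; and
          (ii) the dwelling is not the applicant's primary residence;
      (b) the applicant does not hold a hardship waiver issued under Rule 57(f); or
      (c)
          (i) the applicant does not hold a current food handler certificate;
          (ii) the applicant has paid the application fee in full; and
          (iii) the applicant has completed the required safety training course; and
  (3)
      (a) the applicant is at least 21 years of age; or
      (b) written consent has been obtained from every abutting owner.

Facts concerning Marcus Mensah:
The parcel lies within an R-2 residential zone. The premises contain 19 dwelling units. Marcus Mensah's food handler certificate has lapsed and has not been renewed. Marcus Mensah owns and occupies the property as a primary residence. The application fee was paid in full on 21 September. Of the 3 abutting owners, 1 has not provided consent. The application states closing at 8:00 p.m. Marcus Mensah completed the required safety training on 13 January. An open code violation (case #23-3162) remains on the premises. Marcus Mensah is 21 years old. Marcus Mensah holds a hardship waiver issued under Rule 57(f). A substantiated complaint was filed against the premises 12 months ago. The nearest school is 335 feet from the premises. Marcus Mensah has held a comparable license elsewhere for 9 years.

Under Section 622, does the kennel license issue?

(a) no code violations — not met.
(i) ≥150 ft from school — holds.
(ii) ≤ 21 units — holds.
So (b) is satisfied (T AND T).
(c) commercially zoned — not satisfied.
So (1) is satisfied (F OR T OR F).
(i) no complaint in 18 mo. — not met.
(ii) not (primary residence) — not satisfied.
(a) = F AND F = false.
(b) not (hardship waiver) — not satisfied.
(i) not (food handler cert.) — satisfied.
(ii) fee paid — satisfied.
(iii) safety training — met.
So (c) is satisfied (T AND T AND T).
(2): F OR F OR T → true.
(a) age ≥ 21 — holds.
(b) all abutters consent — not satisfied.
(3) = T OR F = true.
Overall = T AND T AND T = true.

Yes — granted.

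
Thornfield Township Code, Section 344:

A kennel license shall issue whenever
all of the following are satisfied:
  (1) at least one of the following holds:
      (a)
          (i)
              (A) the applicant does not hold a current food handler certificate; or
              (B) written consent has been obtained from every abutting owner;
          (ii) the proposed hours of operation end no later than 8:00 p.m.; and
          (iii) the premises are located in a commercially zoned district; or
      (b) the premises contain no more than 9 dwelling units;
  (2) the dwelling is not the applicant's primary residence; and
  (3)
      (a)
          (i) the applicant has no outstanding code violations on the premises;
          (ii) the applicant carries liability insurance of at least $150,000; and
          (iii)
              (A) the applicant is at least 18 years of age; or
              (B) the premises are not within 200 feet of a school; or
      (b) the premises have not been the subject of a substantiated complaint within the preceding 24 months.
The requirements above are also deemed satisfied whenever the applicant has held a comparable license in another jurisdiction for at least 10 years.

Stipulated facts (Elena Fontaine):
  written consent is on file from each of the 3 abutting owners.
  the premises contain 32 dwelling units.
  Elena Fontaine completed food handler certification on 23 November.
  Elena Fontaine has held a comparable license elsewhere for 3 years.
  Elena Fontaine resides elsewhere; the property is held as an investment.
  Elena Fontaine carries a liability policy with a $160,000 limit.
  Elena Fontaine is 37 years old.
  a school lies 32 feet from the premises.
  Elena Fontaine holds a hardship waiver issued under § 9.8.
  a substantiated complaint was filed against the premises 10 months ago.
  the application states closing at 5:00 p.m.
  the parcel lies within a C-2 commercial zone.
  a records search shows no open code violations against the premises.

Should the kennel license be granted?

Yes — granted.

(A) not (food handler cert.) — not satisfied.
(B) all abutters consent — met.
(i): F OR T → true.
(ii) closes by 8 p.m. — satisfied.
(iii) commercially zoned — holds.
(a): T AND T AND T → true.
(b) ≤ 9 units — fails.
So (1) is satisfied (T OR F).
(2) not (primary residence) — holds.
(i) no code violations — holds.
(ii) insurance ≥ $150,000 — satisfied.
(A) age ≥ 18 — met.
(B) ≥200 ft from school — not satisfied.
(iii) = T OR F = true.
(a) = T AND T AND T = true.
(b) no complaint in 24 mo. — fails.
(3) = T OR F = true.
Overall: T AND T AND T → true.
Exception (prior license ≥ 10 yr) — not satisfied.
Result: main true OR exception false → true.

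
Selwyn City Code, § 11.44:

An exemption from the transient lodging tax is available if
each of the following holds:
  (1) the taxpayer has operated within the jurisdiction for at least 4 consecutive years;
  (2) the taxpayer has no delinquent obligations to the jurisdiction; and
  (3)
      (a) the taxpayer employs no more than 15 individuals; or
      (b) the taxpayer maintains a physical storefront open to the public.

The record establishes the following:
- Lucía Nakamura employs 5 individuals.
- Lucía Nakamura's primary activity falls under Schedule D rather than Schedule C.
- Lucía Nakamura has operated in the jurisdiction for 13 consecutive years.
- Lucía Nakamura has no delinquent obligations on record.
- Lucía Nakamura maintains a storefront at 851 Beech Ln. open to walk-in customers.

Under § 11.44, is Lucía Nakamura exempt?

Yes — exempt.

(1) ≥ 4 yrs in jurisdiction — met.
(2) no delinquency — met.
(a) ≤ 15 employees — satisfied.
(b) has storefront — holds.
(3): T OR T → true.
Overall: T AND T AND T → true.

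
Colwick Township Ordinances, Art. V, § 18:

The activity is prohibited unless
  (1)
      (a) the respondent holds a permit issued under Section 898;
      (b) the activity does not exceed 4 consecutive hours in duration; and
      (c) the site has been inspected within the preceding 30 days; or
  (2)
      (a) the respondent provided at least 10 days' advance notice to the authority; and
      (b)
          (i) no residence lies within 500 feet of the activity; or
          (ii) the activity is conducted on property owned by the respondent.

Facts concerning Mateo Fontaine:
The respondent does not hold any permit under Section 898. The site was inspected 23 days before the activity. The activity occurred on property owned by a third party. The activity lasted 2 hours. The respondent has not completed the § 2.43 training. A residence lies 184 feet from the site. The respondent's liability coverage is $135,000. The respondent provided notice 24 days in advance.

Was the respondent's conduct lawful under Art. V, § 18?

(a) holds permit — fails.
(b) ≤ 4 hrs duration — met.
(c) site inspected — holds.
So (1) is not satisfied (F AND T AND T).
(a) ≥10 days' notice — holds.
(i) no residence in 500 ft — fails.
(ii) own property — not met.
So (b) is not satisfied (F OR F).
(2): T AND F → false.
So Overall is not satisfied (F OR F).

No — unlawful.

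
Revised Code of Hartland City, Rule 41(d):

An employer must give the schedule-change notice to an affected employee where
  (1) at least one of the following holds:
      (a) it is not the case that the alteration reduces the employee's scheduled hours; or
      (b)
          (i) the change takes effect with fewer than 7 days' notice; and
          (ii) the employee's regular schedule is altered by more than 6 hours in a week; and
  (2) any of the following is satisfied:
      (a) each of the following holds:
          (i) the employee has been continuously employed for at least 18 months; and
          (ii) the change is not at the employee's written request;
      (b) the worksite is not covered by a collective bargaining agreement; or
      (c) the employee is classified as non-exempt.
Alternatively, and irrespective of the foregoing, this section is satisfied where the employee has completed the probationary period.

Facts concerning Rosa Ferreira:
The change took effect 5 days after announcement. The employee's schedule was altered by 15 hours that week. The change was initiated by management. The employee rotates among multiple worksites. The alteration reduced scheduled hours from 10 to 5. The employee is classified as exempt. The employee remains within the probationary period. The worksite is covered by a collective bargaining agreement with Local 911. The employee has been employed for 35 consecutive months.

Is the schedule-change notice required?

(a) not (hours reduced) — not met.
(i) < 7 days' notice — satisfied.
(ii) schedule shift > 6h — satisfied.
(b): T AND T → true.
(1): F OR T → true.
(i) tenure ≥ 18 mo. — holds.
(ii) not employee-requested — satisfied.
So (a) is satisfied (T AND T).
(b) no CBA — not satisfied.
(c) non-exempt — not met.
(2) = T OR F OR F = true.
So Overall is satisfied (T AND T).
Exception (past probation) — not satisfied.
Result: main true OR exception false → true.

Yes — required.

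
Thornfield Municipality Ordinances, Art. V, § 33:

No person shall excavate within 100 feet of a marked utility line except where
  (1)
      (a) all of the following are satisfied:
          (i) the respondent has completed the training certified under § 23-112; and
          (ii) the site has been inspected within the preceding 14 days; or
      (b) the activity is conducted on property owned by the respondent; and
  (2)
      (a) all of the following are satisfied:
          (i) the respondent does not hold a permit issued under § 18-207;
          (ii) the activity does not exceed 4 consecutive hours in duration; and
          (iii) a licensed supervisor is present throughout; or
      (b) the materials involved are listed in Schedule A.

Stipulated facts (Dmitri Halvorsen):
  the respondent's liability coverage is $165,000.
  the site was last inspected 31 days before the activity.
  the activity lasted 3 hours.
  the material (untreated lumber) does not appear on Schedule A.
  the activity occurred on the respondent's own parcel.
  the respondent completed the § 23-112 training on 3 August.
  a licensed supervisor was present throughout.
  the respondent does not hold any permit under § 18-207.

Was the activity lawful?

(i) training certified — met.
(ii) site inspected — not satisfied.
(a): T AND F → false.
(b) own property — holds.
So (1) is satisfied (F OR T).
(i) not (holds permit) — met.
(ii) ≤ 4 hrs duration — met.
(iii) supervisor present — met.
(a) = T AND T AND T = true.
(b) Schedule A material — not satisfied.
So (2) is satisfied (T OR F).
So Overall is satisfied (T AND T).

Yes — lawful.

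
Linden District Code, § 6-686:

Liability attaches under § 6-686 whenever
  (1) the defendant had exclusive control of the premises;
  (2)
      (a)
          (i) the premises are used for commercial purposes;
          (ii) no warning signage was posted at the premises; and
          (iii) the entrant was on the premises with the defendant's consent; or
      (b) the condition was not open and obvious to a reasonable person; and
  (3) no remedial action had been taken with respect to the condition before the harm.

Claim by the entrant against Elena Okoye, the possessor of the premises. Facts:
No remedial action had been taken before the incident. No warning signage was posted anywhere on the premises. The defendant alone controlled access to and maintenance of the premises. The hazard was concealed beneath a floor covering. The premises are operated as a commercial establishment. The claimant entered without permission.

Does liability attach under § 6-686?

(1) exclusive control — holds.
(i) commercial use — met.
(ii) no signage posted — satisfied.
(iii) consent to enter — not met.
(a) = T AND T AND F = false.
(b) not open/obvious — holds.
(2) = F OR T = true.
(3) no remedial action — holds.
So Overall is satisfied (T AND T AND T).

Yes — liable.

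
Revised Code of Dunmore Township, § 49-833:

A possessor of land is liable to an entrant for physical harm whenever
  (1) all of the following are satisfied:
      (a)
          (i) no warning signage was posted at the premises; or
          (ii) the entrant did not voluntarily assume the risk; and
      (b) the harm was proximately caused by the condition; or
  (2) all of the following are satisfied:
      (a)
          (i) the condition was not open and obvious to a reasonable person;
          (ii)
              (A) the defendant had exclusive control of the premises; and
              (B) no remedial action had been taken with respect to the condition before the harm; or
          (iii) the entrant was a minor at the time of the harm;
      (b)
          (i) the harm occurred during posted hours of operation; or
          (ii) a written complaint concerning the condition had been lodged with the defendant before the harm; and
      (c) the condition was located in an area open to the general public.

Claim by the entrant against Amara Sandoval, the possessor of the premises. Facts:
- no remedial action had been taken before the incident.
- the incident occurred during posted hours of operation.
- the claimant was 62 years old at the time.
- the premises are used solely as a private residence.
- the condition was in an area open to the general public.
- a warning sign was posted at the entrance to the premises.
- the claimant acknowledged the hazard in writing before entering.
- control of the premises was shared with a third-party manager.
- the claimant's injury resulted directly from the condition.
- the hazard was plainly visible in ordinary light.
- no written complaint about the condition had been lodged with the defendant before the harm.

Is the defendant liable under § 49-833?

(i) no signage posted — not met.
(ii) no assumed risk — fails.
(a) = F OR F = false.
(b) proximate cause — holds.
So (1) is not satisfied (F AND T).
(i) not open/obvious — not met.
(A) exclusive control — fails.
(B) no remedial action — met.
So (ii) is not satisfied (F AND T).
(iii) entrant a minor — fails.
So (a) is not satisfied (F OR F OR F).
(i) during posted hours — holds.
(ii) complaint lodged — not met.
(b): T OR F → true.
(c) public area — met.
So (2) is not satisfied (F AND T AND T).
Overall = F OR F = false.

No — not liable.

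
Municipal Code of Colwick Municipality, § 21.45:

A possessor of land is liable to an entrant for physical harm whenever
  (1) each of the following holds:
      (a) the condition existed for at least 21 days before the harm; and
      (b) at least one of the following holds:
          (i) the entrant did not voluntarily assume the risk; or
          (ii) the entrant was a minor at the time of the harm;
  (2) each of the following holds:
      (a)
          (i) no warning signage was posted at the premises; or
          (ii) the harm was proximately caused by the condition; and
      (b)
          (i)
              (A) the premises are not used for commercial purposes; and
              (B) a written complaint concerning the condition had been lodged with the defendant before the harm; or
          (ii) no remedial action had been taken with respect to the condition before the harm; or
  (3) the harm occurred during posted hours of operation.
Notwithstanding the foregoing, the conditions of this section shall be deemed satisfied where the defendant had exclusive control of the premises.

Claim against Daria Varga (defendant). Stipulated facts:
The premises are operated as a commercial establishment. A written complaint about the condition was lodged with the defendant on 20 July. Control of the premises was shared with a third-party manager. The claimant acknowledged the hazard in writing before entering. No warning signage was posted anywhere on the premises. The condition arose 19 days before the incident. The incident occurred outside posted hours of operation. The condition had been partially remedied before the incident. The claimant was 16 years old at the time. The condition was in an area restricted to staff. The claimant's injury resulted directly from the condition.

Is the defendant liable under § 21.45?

(a) condition ≥21 days old — not met.
(i) no assumed risk — fails.
(ii) entrant a minor — satisfied.
(b): F OR T → true.
So (1) is not satisfied (F AND T).
(i) no signage posted — met.
(ii) proximate cause — holds.
So (a) is satisfied (T OR T).
(A) not (commercial use) — fails.
(B) complaint lodged — satisfied.
(i) = F AND T = false.
(ii) no remedial action — not met.
(b) = F OR F = false.
(2) = T AND F = false.
(3) during posted hours — not satisfied.
Overall: F OR F OR F → false.
Exception (exclusive control) — not satisfied.
Result: main false OR exception false → false.

No — not liable.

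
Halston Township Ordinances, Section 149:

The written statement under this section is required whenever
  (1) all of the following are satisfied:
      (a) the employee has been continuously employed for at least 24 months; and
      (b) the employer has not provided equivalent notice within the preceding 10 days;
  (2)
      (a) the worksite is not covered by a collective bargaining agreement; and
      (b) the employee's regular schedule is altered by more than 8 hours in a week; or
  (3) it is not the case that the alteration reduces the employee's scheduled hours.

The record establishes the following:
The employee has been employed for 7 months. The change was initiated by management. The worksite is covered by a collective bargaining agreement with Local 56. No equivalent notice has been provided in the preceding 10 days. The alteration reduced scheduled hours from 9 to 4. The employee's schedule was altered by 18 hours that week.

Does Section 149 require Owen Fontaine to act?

(a) tenure ≥ 24 mo. — fails.
(b) no recent notice — holds.
(1) = F AND T = false.
(a) no CBA — not met.
(b) schedule shift > 8h — met.
So (2) is not satisfied (F AND T).
(3) not (hours reduced) — not met.
So Overall is not satisfied (F OR F OR F).

No — not required.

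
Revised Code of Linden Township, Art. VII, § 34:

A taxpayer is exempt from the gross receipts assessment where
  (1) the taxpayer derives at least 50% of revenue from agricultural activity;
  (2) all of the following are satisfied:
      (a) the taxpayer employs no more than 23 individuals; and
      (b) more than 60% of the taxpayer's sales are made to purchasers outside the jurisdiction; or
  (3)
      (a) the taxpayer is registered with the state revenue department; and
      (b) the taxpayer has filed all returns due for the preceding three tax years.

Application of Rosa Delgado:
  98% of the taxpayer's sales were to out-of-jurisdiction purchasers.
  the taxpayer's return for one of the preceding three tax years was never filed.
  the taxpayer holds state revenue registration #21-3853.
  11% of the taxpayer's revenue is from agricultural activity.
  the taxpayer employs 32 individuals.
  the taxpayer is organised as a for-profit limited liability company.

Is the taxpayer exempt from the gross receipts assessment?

No — not exempt.

(1) ≥50% agricultural — fails.
(a) ≤ 23 employees — not met.
(b) >60% out-of-jur. sales — satisfied.
(2): F AND T → false.
(a) state-registered — satisfied.
(b) returns current — not satisfied.
(3): T AND F → false.
So Overall is not satisfied (F OR F OR F).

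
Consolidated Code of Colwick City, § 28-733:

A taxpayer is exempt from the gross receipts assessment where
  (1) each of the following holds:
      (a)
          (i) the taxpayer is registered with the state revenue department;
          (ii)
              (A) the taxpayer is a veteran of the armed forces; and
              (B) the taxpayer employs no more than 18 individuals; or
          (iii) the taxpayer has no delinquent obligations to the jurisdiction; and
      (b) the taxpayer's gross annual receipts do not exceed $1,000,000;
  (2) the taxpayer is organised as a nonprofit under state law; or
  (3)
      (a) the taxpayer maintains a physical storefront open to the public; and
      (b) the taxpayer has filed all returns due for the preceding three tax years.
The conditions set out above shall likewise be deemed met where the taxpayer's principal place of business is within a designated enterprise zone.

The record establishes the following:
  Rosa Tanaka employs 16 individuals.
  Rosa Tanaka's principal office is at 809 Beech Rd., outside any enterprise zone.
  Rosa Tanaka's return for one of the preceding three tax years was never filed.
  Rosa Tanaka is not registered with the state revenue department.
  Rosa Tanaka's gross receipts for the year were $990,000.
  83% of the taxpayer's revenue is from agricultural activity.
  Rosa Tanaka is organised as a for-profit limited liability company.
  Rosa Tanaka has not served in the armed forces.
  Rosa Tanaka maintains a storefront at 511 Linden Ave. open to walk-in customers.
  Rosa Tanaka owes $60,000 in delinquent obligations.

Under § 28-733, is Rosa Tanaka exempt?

(i) state-registered — fails.
(A) veteran — not met.
(B) ≤ 18 employees — met.
So (ii) is not satisfied (F AND T).
(iii) no delinquency — fails.
(a) = F OR F OR F = false.
(b) receipts ≤ $1,000,000 — holds.
(1): F AND T → false.
(2) nonprofit — not satisfied.
(a) has storefront — met.
(b) returns current — fails.
So (3) is not satisfied (T AND F).
Overall = F OR F OR F = false.
Exception (in enterprise zone) — not satisfied.
Result: main false OR exception false → false.

No — not exempt.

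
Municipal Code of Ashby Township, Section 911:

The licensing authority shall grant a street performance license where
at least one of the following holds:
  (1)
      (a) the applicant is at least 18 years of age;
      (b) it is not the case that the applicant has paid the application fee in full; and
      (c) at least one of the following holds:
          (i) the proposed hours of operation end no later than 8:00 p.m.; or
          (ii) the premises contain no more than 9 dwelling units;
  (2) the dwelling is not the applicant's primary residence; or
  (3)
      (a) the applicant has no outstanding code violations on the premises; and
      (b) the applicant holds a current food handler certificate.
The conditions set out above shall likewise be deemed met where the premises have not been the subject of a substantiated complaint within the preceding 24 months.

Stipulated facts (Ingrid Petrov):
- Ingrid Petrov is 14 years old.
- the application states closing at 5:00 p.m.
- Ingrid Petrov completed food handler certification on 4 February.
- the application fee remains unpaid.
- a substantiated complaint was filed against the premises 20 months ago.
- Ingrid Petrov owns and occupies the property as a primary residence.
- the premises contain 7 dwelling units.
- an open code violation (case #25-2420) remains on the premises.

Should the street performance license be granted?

No — denied.

(a) age ≥ 18 — fails.
(b) not (fee paid) — holds.
(i) closes by 8 p.m. — holds.
(ii) ≤ 9 units — met.
(c): T OR T → true.
So (1) is not satisfied (F AND T AND T).
(2) not (primary residence) — not satisfied.
(a) no code violations — not met.
(b) food handler cert. — met.
So (3) is not satisfied (F AND T).
Overall: F OR F OR F → false.
Exception (no complaint in 24 mo.) — not satisfied.
Result: main false OR exception false → false.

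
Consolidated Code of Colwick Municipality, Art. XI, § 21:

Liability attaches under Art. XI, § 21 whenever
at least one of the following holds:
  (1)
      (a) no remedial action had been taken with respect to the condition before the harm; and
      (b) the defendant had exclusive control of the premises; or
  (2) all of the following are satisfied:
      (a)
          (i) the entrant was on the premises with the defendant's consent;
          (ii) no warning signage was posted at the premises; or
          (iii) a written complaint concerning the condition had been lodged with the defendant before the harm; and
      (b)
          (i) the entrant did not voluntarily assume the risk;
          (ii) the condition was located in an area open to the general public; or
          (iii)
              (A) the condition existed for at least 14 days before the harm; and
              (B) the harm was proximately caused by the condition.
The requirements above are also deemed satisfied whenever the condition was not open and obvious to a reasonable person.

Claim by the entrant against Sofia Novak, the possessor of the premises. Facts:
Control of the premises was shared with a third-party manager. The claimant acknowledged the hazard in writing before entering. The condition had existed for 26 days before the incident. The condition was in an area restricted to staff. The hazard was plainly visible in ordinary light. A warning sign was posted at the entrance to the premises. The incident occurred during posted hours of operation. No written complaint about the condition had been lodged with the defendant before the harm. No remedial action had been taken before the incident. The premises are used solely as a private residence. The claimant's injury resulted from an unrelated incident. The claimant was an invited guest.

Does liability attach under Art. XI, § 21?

(a) no remedial action — met.
(b) exclusive control — not met.
(1) = T AND F = false.
(i) consent to enter — satisfied.
(ii) no signage posted — fails.
(iii) complaint lodged — not satisfied.
(a) = T OR F OR F = true.
(i) no assumed risk — not satisfied.
(ii) public area — not met.
(A) condition ≥14 days old — met.
(B) proximate cause — not met.
(iii) = T AND F = false.
(b): F OR F OR F → false.
So (2) is not satisfied (T AND F).
So Overall is not satisfied (F OR F).
Exception (not open/obvious) — not satisfied.
Result: main false OR exception false → false.

No — not liable.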